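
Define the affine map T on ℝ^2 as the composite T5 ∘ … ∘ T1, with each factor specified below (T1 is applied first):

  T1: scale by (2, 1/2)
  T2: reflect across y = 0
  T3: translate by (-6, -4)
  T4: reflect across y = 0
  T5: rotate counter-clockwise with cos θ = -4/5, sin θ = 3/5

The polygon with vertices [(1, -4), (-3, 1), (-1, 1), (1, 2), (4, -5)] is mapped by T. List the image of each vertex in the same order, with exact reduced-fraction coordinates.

image vertices: (2, -4), (69/10, -54/5), (37/10, -42/5), (1/5, -32/5), (-5/2, 0)

T1 scale by (2, 1/2): (1, -4) → (2, -2); (-3, 1) → (-6, 1/2); (-1, 1) → (-2, 1/2); (1, 2) → (2, 1); (4, -5) → (8, -5/2)
T2 reflect across y = 0: (2, -2) → (2, 2); (-6, 1/2) → (-6, -1/2); (-2, 1/2) → (-2, -1/2); (2, 1) → (2, -1); (8, -5/2) → (8, 5/2)
T3 translate by (-6, -4): (2, 2) → (-4, -2); (-6, -1/2) → (-12, -9/2); (-2, -1/2) → (-8, -9/2); (2, -1) → (-4, -5); (8, 5/2) → (2, -3/2)
T4 reflect across y = 0: (-4, -2) → (-4, 2); (-12, -9/2) → (-12, 9/2); (-8, -9/2) → (-8, 9/2); (-4, -5) → (-4, 5); (2, -3/2) → (2, 3/2)
T5 rotate counter-clockwise with cos θ = -4/5, sin θ = 3/5: (-4, 2) → (2, -4); (-12, 9/2) → (69/10, -54/5); (-8, 9/2) → (37/10, -42/5); (-4, 5) → (1/5, -32/5); (2, 3/2) → (-5/2, 0)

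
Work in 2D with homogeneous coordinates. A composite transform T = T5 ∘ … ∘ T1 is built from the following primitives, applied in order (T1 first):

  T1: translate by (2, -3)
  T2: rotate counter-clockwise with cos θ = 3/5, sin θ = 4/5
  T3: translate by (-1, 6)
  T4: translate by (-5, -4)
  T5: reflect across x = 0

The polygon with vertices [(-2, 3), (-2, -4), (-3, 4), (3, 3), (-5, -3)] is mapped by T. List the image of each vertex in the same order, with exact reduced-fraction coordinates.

T1 translate by (2, -3): (-2, 3) → (0, 0); (-2, -4) → (0, -7); (-3, 4) → (-1, 1); (3, 3) → (5, 0); (-5, -3) → (-3, -6)
T2 rotate counter-clockwise with cos θ = 3/5, sin θ = 4/5: (0, 0) → (0, 0); (0, -7) → (28/5, -21/5); (-1, 1) → (-7/5, -1/5); (5, 0) → (3, 4); (-3, -6) → (3, -6)
T3 translate by (-1, 6): (0, 0) → (-1, 6); (28/5, -21/5) → (23/5, 9/5); (-7/5, -1/5) → (-12/5, 29/5); (3, 4) → (2, 10); (3, -6) → (2, 0)
T4 translate by (-5, -4): (-1, 6) → (-6, 2); (23/5, 9/5) → (-2/5, -11/5); (-12/5, 29/5) → (-37/5, 9/5); (2, 10) → (-3, 6); (2, 0) → (-3, -4)
T5 reflect across x = 0: (-6, 2) → (6, 2); (-2/5, -11/5) → (2/5, -11/5); (-37/5, 9/5) → (37/5, 9/5); (-3, 6) → (3, 6); (-3, -4) → (3, -4)

image vertices: (6, 2), (2/5, -11/5), (37/5, 9/5), (3, 6), (3, -4)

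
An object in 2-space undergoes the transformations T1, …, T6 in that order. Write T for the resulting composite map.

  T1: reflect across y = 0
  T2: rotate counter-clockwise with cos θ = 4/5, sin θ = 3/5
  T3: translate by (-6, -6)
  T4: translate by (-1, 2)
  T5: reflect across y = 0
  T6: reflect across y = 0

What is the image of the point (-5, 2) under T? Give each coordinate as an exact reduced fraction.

T1 reflect across y = 0: (-5, 2) → (-5, -2)
T2 rotate counter-clockwise with cos θ = 4/5, sin θ = 3/5: (-5, -2) → (-14/5, -23/5)
T3 translate by (-6, -6): (-14/5, -23/5) → (-44/5, -53/5)
T4 translate by (-1, 2): (-44/5, -53/5) → (-49/5, -43/5)
T5 reflect across y = 0: (-49/5, -43/5) → (-49/5, 43/5)
T6 reflect across y = 0: (-49/5, 43/5) → (-49/5, -43/5)

T(p) = (-49/5, -43/5)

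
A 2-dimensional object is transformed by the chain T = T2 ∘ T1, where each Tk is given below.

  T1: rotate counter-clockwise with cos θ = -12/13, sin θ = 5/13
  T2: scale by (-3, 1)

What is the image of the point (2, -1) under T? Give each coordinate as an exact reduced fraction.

T(p) = (57/13, 22/13)

T1 rotate counter-clockwise with cos θ = -12/13, sin θ = 5/13: (2, -1) → (-19/13, 22/13)
T2 scale by (-3, 1): (-19/13, 22/13) → (57/13, 22/13)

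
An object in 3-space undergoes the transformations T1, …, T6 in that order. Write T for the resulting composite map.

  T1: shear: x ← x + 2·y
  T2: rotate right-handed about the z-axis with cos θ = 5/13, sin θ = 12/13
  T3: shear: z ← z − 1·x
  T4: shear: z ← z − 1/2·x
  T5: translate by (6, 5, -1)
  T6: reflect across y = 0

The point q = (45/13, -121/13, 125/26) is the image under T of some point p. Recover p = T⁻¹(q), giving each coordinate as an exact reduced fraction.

T1 = [1 2 0 0; 0 1 0 0; 0 0 1 0; 0 0 0 1]
T2·T1 = [5/13 -2/13 0 0; 12/13 29/13 0 0; 0 0 1 0; 0 0 0 1]
T3·…·T1 = [5/13 -2/13 0 0; 12/13 29/13 0 0; -5/13 2/13 1 0; 0 0 0 1]
T4·…·T1 = [5/13 -2/13 0 0; 12/13 29/13 0 0; -15/26 3/13 1 0; 0 0 0 1]
T5·…·T1 = [5/13 -2/13 0 6; 12/13 29/13 0 5; -15/26 3/13 1 -1; 0 0 0 1]
T6·…·T1 = [5/13 -2/13 0 6; -12/13 -29/13 0 -5; -15/26 3/13 1 -1; 0 0 0 1]
det M = -1; M⁻¹ = [29/13 -2/13 0 -184/13; -12/13 -5/13 0 47/13; 3/2 0 1 -8; 0 0 0 1]
M⁻¹ · (45/13, -121/13, 125/26)ᵀ = (-5, 4, 2)ᵀ

p = (-5, 4, 2)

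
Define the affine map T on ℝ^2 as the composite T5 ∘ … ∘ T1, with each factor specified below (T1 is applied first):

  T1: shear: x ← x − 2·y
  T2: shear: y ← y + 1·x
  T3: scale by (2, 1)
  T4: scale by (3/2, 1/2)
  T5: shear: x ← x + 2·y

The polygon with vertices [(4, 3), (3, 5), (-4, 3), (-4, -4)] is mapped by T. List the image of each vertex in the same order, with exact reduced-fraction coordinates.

image vertices: (-5, 1/2), (-23, -1), (-37, -7/2), (12, 0)

T1 shear: x ← x − 2·y: (4, 3) → (-2, 3); (3, 5) → (-7, 5); (-4, 3) → (-10, 3); (-4, -4) → (4, -4)
T2 shear: y ← y + 1·x: (-2, 3) → (-2, 1); (-7, 5) → (-7, -2); (-10, 3) → (-10, -7); (4, -4) → (4, 0)
T3 scale by (2, 1): (-2, 1) → (-4, 1); (-7, -2) → (-14, -2); (-10, -7) → (-20, -7); (4, 0) → (8, 0)
T4 scale by (3/2, 1/2): (-4, 1) → (-6, 1/2); (-14, -2) → (-21, -1); (-20, -7) → (-30, -7/2); (8, 0) → (12, 0)
T5 shear: x ← x + 2·y: (-6, 1/2) → (-5, 1/2); (-21, -1) → (-23, -1); (-30, -7/2) → (-37, -7/2); (12, 0) → (12, 0)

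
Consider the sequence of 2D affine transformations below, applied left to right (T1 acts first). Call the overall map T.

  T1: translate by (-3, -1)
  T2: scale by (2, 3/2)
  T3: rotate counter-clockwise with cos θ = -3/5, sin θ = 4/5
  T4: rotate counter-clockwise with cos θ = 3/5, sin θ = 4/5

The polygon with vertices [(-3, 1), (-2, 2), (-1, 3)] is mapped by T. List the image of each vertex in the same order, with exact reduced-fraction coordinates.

image vertices: (12, 0), (10, -3/2), (8, -3)

T1 translate by (-3, -1): (-3, 1) → (-6, 0); (-2, 2) → (-5, 1); (-1, 3) → (-4, 2)
T2 scale by (2, 3/2): (-6, 0) → (-12, 0); (-5, 1) → (-10, 3/2); (-4, 2) → (-8, 3)
T3 rotate counter-clockwise with cos θ = -3/5, sin θ = 4/5: (-12, 0) → (36/5, -48/5); (-10, 3/2) → (24/5, -89/10); (-8, 3) → (12/5, -41/5)
T4 rotate counter-clockwise with cos θ = 3/5, sin θ = 4/5: (36/5, -48/5) → (12, 0); (24/5, -89/10) → (10, -3/2); (12/5, -41/5) → (8, -3)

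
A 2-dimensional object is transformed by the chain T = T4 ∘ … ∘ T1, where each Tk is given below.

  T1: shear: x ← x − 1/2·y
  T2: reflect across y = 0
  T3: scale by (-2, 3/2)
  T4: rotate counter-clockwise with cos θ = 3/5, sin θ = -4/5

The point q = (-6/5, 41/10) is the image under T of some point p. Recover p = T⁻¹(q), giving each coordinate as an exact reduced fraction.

p = (3/2, -1)

T1 = [1 -1/2 0; 0 1 0; 0 0 1]
T2·T1 = [1 -1/2 0; 0 -1 0; 0 0 1]
T3·…·T1 = [-2 1 0; 0 -3/2 0; 0 0 1]
T4·…·T1 = [-6/5 -3/5 0; 8/5 -17/10 0; 0 0 1]
det M = 3; M⁻¹ = [-17/30 1/5 0; -8/15 -2/5 0; 0 0 1]
M⁻¹ · (-6/5, 41/10)ᵀ = (3/2, -1)ᵀ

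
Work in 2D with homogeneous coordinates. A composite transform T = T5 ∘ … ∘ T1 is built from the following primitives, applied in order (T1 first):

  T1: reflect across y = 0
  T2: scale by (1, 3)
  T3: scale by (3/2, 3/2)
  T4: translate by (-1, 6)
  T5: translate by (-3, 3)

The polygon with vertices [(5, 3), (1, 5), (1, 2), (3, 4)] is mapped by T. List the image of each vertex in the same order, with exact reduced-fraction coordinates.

image vertices: (7/2, -9/2), (-5/2, -27/2), (-5/2, 0), (1/2, -9)

T1 reflect across y = 0: (5, 3) → (5, -3); (1, 5) → (1, -5); (1, 2) → (1, -2); (3, 4) → (3, -4)
T2 scale by (1, 3): (5, -3) → (5, -9); (1, -5) → (1, -15); (1, -2) → (1, -6); (3, -4) → (3, -12)
T3 scale by (3/2, 3/2): (5, -9) → (15/2, -27/2); (1, -15) → (3/2, -45/2); (1, -6) → (3/2, -9); (3, -12) → (9/2, -18)
T4 translate by (-1, 6): (15/2, -27/2) → (13/2, -15/2); (3/2, -45/2) → (1/2, -33/2); (3/2, -9) → (1/2, -3); (9/2, -18) → (7/2, -12)
T5 translate by (-3, 3): (13/2, -15/2) → (7/2, -9/2); (1/2, -33/2) → (-5/2, -27/2); (1/2, -3) → (-5/2, 0); (7/2, -12) → (1/2, -9)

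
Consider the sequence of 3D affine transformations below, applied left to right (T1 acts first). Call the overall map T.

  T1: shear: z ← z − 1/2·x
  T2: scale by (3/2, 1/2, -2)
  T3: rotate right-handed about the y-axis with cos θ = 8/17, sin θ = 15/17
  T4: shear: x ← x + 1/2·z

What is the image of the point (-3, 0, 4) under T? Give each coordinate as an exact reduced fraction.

T1 shear: z ← z − 1/2·x: (-3, 0, 4) → (-3, 0, 11/2)
T2 scale by (3/2, 1/2, -2): (-3, 0, 11/2) → (-9/2, 0, -11)
T3 rotate right-handed about the y-axis with cos θ = 8/17, sin θ = 15/17: (-9/2, 0, -11) → (-201/17, 0, -41/34)
T4 shear: x ← x + 1/2·z: (-201/17, 0, -41/34) → (-845/68, 0, -41/34)

T(p) = (-845/68, 0, -41/34)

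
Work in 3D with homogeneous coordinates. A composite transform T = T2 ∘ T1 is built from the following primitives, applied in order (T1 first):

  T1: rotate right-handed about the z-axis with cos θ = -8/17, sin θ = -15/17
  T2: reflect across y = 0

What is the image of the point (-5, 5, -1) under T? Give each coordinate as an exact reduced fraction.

T(p) = (115/17, -35/17, -1)

T1 rotate right-handed about the z-axis with cos θ = -8/17, sin θ = -15/17: (-5, 5, -1) → (115/17, 35/17, -1)
T2 reflect across y = 0: (115/17, 35/17, -1) → (115/17, -35/17, -1)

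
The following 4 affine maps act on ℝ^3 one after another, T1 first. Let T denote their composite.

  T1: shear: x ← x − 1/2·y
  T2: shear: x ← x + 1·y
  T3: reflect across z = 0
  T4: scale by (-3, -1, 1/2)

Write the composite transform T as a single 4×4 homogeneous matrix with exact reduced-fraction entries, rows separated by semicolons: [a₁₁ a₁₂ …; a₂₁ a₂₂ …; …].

T1 = [1 -1/2 0 0; 0 1 0 0; 0 0 1 0; 0 0 0 1]
T2·T1 = [1 1/2 0 0; 0 1 0 0; 0 0 1 0; 0 0 0 1]
T3·…·T1 = [1 1/2 0 0; 0 1 0 0; 0 0 -1 0; 0 0 0 1]
T4·…·T1 = [-3 -3/2 0 0; 0 -1 0 0; 0 0 -1/2 0; 0 0 0 1]

T = [-3 -3/2 0 0; 0 -1 0 0; 0 0 -1/2 0; 0 0 0 1]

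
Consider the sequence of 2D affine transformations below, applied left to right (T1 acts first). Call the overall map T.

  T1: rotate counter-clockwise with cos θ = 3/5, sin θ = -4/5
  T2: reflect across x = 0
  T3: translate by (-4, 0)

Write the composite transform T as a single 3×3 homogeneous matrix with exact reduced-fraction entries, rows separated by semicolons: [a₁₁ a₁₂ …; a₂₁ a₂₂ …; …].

T = [-3/5 -4/5 -4; -4/5 3/5 0; 0 0 1]

T1 = [3/5 4/5 0; -4/5 3/5 0; 0 0 1]
T2·T1 = [-3/5 -4/5 0; -4/5 3/5 0; 0 0 1]
T3·…·T1 = [-3/5 -4/5 -4; -4/5 3/5 0; 0 0 1]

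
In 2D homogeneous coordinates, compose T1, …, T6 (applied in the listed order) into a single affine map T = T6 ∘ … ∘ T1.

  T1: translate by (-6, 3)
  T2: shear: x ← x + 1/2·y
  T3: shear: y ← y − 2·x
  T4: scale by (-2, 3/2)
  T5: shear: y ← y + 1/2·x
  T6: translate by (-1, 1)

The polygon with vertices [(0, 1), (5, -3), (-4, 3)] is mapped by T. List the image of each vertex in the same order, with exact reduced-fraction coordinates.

image vertices: (7, 23), (1, 5), (13, 38)

T1 translate by (-6, 3): (0, 1) → (-6, 4); (5, -3) → (-1, 0); (-4, 3) → (-10, 6)
T2 shear: x ← x + 1/2·y: (-6, 4) → (-4, 4); (-1, 0) → (-1, 0); (-10, 6) → (-7, 6)
T3 shear: y ← y − 2·x: (-4, 4) → (-4, 12); (-1, 0) → (-1, 2); (-7, 6) → (-7, 20)
T4 scale by (-2, 3/2): (-4, 12) → (8, 18); (-1, 2) → (2, 3); (-7, 20) → (14, 30)
T5 shear: y ← y + 1/2·x: (8, 18) → (8, 22); (2, 3) → (2, 4); (14, 30) → (14, 37)
T6 translate by (-1, 1): (8, 22) → (7, 23); (2, 4) → (1, 5); (14, 37) → (13, 38)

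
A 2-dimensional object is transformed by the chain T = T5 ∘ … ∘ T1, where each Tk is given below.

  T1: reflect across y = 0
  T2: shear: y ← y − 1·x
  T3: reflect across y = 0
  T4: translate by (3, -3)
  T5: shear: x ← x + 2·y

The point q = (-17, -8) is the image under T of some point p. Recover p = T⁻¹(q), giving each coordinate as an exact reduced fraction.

T1 = [1 0 0; 0 -1 0; 0 0 1]
T2·T1 = [1 0 0; -1 -1 0; 0 0 1]
T3·…·T1 = [1 0 0; 1 1 0; 0 0 1]
T4·…·T1 = [1 0 3; 1 1 -3; 0 0 1]
T5·…·T1 = [3 2 -3; 1 1 -3; 0 0 1]
det M = 1; M⁻¹ = [1 -2 -3; -1 3 6; 0 0 1]
M⁻¹ · (-17, -8)ᵀ = (-4, -1)ᵀ

p = (-4, -1)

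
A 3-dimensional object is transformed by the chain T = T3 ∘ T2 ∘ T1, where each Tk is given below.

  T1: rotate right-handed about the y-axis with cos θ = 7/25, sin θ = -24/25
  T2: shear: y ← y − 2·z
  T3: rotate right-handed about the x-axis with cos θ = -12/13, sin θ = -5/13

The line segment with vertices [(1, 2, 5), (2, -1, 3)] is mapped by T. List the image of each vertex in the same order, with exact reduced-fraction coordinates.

image vertices: (-113/25, 1111/325, -368/325), (-58/25, 177/25, -1/25)

T1 rotate right-handed about the y-axis with cos θ = 7/25, sin θ = -24/25: (1, 2, 5) → (-113/25, 2, 59/25); (2, -1, 3) → (-58/25, -1, 69/25)
T2 shear: y ← y − 2·z: (-113/25, 2, 59/25) → (-113/25, -68/25, 59/25); (-58/25, -1, 69/25) → (-58/25, -163/25, 69/25)
T3 rotate right-handed about the x-axis with cos θ = -12/13, sin θ = -5/13: (-113/25, -68/25, 59/25) → (-113/25, 1111/325, -368/325); (-58/25, -163/25, 69/25) → (-58/25, 177/25, -1/25)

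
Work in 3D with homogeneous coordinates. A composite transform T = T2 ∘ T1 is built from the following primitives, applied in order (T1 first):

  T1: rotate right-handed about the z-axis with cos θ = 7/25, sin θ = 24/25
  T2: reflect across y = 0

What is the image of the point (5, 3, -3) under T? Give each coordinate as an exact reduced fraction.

T(p) = (-37/25, -141/25, -3)

T1 rotate right-handed about the z-axis with cos θ = 7/25, sin θ = 24/25: (5, 3, -3) → (-37/25, 141/25, -3)
T2 reflect across y = 0: (-37/25, 141/25, -3) → (-37/25, -141/25, -3)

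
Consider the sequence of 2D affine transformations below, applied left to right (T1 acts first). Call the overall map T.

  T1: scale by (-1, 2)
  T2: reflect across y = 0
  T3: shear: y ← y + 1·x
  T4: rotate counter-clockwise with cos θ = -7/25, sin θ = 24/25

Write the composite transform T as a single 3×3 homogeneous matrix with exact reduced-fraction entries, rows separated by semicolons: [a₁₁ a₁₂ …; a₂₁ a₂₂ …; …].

T1 = [-1 0 0; 0 2 0; 0 0 1]
T2·T1 = [-1 0 0; 0 -2 0; 0 0 1]
T3·…·T1 = [-1 0 0; -1 -2 0; 0 0 1]
T4·…·T1 = [31/25 48/25 0; -17/25 14/25 0; 0 0 1]

T = [31/25 48/25 0; -17/25 14/25 0; 0 0 1]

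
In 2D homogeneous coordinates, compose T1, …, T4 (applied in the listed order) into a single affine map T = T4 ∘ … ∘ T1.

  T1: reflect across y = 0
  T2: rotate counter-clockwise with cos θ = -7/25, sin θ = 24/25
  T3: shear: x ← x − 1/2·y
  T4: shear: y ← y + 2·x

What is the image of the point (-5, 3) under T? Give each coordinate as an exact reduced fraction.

T(p) = (313/50, 214/25)

T1 reflect across y = 0: (-5, 3) → (-5, -3)
T2 rotate counter-clockwise with cos θ = -7/25, sin θ = 24/25: (-5, -3) → (107/25, -99/25)
T3 shear: x ← x − 1/2·y: (107/25, -99/25) → (313/50, -99/25)
T4 shear: y ← y + 2·x: (313/50, -99/25) → (313/50, 214/25)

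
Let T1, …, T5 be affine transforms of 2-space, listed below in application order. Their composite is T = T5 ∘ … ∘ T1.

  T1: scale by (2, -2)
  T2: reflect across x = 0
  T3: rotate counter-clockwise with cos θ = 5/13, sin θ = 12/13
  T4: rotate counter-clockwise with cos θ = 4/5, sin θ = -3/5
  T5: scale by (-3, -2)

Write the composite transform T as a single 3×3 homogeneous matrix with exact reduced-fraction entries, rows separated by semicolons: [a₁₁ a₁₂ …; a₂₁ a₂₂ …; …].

T1 = [2 0 0; 0 -2 0; 0 0 1]
T2·T1 = [-2 0 0; 0 -2 0; 0 0 1]
T3·…·T1 = [-10/13 24/13 0; -24/13 -10/13 0; 0 0 1]
T4·…·T1 = [-112/65 66/65 0; -66/65 -112/65 0; 0 0 1]
T5·…·T1 = [336/65 -198/65 0; 132/65 224/65 0; 0 0 1]

T = [336/65 -198/65 0; 132/65 224/65 0; 0 0 1]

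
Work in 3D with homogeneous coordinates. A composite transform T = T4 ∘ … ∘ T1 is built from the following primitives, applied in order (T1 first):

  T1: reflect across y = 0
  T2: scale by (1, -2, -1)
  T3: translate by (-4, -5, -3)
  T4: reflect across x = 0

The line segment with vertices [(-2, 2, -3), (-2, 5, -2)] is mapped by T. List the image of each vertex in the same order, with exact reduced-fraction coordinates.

T1 reflect across y = 0: (-2, 2, -3) → (-2, -2, -3); (-2, 5, -2) → (-2, -5, -2)
T2 scale by (1, -2, -1): (-2, -2, -3) → (-2, 4, 3); (-2, -5, -2) → (-2, 10, 2)
T3 translate by (-4, -5, -3): (-2, 4, 3) → (-6, -1, 0); (-2, 10, 2) → (-6, 5, -1)
T4 reflect across x = 0: (-6, -1, 0) → (6, -1, 0); (-6, 5, -1) → (6, 5, -1)

image vertices: (6, -1, 0), (6, 5, -1)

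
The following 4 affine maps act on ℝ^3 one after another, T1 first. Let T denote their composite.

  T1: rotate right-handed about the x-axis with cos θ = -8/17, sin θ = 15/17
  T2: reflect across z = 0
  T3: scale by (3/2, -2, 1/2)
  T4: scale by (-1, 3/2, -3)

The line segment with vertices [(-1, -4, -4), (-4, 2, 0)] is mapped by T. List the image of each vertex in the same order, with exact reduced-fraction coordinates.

image vertices: (3/2, -276/17, -42/17), (6, 48/17, 45/17)

T1 rotate right-handed about the x-axis with cos θ = -8/17, sin θ = 15/17: (-1, -4, -4) → (-1, 92/17, -28/17); (-4, 2, 0) → (-4, -16/17, 30/17)
T2 reflect across z = 0: (-1, 92/17, -28/17) → (-1, 92/17, 28/17); (-4, -16/17, 30/17) → (-4, -16/17, -30/17)
T3 scale by (3/2, -2, 1/2): (-1, 92/17, 28/17) → (-3/2, -184/17, 14/17); (-4, -16/17, -30/17) → (-6, 32/17, -15/17)
T4 scale by (-1, 3/2, -3): (-3/2, -184/17, 14/17) → (3/2, -276/17, -42/17); (-6, 32/17, -15/17) → (6, 48/17, 45/17)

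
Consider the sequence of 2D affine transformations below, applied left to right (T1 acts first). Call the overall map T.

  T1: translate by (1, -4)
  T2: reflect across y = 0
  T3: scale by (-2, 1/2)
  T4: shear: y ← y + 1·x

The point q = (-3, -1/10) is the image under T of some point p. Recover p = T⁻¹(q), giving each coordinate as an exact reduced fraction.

T1 = [1 0 1; 0 1 -4; 0 0 1]
T2·T1 = [1 0 1; 0 -1 4; 0 0 1]
T3·…·T1 = [-2 0 -2; 0 -1/2 2; 0 0 1]
T4·…·T1 = [-2 0 -2; -2 -1/2 0; 0 0 1]
det M = 1; M⁻¹ = [-1/2 0 -1; 2 -2 4; 0 0 1]
M⁻¹ · (-3, -1/10)ᵀ = (1/2, -9/5)ᵀ

p = (1/2, -9/5)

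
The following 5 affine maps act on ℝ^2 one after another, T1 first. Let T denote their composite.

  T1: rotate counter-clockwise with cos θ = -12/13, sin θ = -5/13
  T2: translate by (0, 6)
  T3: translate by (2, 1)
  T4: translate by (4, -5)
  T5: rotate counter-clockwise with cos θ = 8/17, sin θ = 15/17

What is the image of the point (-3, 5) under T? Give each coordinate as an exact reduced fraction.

T(p) = (1397/221, 1933/221)

T1 rotate counter-clockwise with cos θ = -12/13, sin θ = -5/13: (-3, 5) → (61/13, -45/13)
T2 translate by (0, 6): (61/13, -45/13) → (61/13, 33/13)
T3 translate by (2, 1): (61/13, 33/13) → (87/13, 46/13)
T4 translate by (4, -5): (87/13, 46/13) → (139/13, -19/13)
T5 rotate counter-clockwise with cos θ = 8/17, sin θ = 15/17: (139/13, -19/13) → (1397/221, 1933/221)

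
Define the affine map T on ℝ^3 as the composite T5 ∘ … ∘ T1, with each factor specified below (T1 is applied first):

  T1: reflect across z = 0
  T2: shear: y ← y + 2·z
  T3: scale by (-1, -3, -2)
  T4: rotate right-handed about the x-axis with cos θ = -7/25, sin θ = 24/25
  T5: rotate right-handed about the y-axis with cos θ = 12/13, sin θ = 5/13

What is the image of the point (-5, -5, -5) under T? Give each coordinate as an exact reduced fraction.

T(p) = (2/13, 69/5, -821/65)

T1 reflect across z = 0: (-5, -5, -5) → (-5, -5, 5)
T2 shear: y ← y + 2·z: (-5, -5, 5) → (-5, 5, 5)
T3 scale by (-1, -3, -2): (-5, 5, 5) → (5, -15, -10)
T4 rotate right-handed about the x-axis with cos θ = -7/25, sin θ = 24/25: (5, -15, -10) → (5, 69/5, -58/5)
T5 rotate right-handed about the y-axis with cos θ = 12/13, sin θ = 5/13: (5, 69/5, -58/5) → (2/13, 69/5, -821/65)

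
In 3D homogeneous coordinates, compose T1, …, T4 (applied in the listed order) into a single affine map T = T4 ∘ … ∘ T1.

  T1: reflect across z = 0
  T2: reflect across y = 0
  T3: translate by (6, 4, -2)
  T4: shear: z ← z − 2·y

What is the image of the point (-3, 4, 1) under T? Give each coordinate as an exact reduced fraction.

T(p) = (3, 0, -3)

T1 reflect across z = 0: (-3, 4, 1) → (-3, 4, -1)
T2 reflect across y = 0: (-3, 4, -1) → (-3, -4, -1)
T3 translate by (6, 4, -2): (-3, -4, -1) → (3, 0, -3)
T4 shear: z ← z − 2·y: (3, 0, -3) → (3, 0, -3)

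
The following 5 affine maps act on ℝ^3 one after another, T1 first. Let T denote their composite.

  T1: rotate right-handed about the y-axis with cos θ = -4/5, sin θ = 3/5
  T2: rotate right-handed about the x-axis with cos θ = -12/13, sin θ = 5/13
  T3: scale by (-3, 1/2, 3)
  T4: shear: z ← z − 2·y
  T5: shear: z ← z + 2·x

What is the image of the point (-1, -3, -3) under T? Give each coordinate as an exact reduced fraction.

T1 rotate right-handed about the y-axis with cos θ = -4/5, sin θ = 3/5: (-1, -3, -3) → (-1, -3, 3)
T2 rotate right-handed about the x-axis with cos θ = -12/13, sin θ = 5/13: (-1, -3, 3) → (-1, 21/13, -51/13)
T3 scale by (-3, 1/2, 3): (-1, 21/13, -51/13) → (3, 21/26, -153/13)
T4 shear: z ← z − 2·y: (3, 21/26, -153/13) → (3, 21/26, -174/13)
T5 shear: z ← z + 2·x: (3, 21/26, -174/13) → (3, 21/26, -96/13)

T(p) = (3, 21/26, -96/13)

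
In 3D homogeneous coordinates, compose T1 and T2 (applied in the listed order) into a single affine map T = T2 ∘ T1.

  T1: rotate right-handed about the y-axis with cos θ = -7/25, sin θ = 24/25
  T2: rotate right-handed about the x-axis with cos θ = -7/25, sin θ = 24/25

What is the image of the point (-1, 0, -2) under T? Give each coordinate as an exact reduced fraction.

T(p) = (-41/25, -912/625, -266/625)

T1 rotate right-handed about the y-axis with cos θ = -7/25, sin θ = 24/25: (-1, 0, -2) → (-41/25, 0, 38/25)
T2 rotate right-handed about the x-axis with cos θ = -7/25, sin θ = 24/25: (-41/25, 0, 38/25) → (-41/25, -912/625, -266/625)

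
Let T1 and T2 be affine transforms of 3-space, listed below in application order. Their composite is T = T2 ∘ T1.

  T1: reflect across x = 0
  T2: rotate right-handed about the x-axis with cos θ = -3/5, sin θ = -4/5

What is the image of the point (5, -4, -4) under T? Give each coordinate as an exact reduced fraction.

T1 reflect across x = 0: (5, -4, -4) → (-5, -4, -4)
T2 rotate right-handed about the x-axis with cos θ = -3/5, sin θ = -4/5: (-5, -4, -4) → (-5, -4/5, 28/5)

T(p) = (-5, -4/5, 28/5)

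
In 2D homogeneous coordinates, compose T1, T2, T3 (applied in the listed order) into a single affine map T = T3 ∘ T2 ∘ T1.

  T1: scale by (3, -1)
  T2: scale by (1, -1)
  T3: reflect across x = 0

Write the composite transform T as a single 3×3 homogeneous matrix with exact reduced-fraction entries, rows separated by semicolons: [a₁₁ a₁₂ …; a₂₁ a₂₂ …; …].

T1 = [3 0 0; 0 -1 0; 0 0 1]
T2·T1 = [3 0 0; 0 1 0; 0 0 1]
T3·…·T1 = [-3 0 0; 0 1 0; 0 0 1]

T = [-3 0 0; 0 1 0; 0 0 1]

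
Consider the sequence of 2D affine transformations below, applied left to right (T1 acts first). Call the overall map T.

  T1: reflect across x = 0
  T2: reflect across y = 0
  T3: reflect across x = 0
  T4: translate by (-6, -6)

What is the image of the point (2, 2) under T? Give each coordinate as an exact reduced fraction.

T(p) = (-4, -8)

T1 reflect across x = 0: (2, 2) → (-2, 2)
T2 reflect across y = 0: (-2, 2) → (-2, -2)
T3 reflect across x = 0: (-2, -2) → (2, -2)
T4 translate by (-6, -6): (2, -2) → (-4, -8)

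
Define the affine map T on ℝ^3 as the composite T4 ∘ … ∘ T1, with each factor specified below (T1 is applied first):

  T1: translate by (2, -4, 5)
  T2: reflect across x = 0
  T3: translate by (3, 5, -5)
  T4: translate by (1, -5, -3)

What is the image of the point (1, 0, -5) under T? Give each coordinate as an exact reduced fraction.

T(p) = (1, -4, -8)

T1 translate by (2, -4, 5): (1, 0, -5) → (3, -4, 0)
T2 reflect across x = 0: (3, -4, 0) → (-3, -4, 0)
T3 translate by (3, 5, -5): (-3, -4, 0) → (0, 1, -5)
T4 translate by (1, -5, -3): (0, 1, -5) → (1, -4, -8)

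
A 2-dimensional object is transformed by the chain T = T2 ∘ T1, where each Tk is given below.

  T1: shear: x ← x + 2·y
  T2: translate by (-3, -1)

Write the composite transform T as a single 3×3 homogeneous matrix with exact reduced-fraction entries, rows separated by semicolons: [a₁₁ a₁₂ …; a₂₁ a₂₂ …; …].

T = [1 2 -3; 0 1 -1; 0 0 1]

T1 = [1 2 0; 0 1 0; 0 0 1]
T2·T1 = [1 2 -3; 0 1 -1; 0 0 1]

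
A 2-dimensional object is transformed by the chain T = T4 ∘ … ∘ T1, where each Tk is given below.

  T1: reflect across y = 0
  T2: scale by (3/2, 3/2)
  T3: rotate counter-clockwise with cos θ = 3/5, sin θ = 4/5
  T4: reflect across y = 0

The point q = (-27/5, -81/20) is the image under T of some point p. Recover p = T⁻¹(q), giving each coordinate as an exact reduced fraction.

p = (0, -9/2)

T1 = [1 0 0; 0 -1 0; 0 0 1]
T2·T1 = [3/2 0 0; 0 -3/2 0; 0 0 1]
T3·…·T1 = [9/10 6/5 0; 6/5 -9/10 0; 0 0 1]
T4·…·T1 = [9/10 6/5 0; -6/5 9/10 0; 0 0 1]
det M = 9/4; M⁻¹ = [2/5 -8/15 0; 8/15 2/5 0; 0 0 1]
M⁻¹ · (-27/5, -81/20)ᵀ = (0, -9/2)ᵀ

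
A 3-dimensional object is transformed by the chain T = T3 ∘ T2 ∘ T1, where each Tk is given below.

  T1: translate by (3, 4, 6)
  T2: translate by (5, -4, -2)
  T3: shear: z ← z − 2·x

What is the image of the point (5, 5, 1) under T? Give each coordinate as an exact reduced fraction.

T1 translate by (3, 4, 6): (5, 5, 1) → (8, 9, 7)
T2 translate by (5, -4, -2): (8, 9, 7) → (13, 5, 5)
T3 shear: z ← z − 2·x: (13, 5, 5) → (13, 5, -21)

T(p) = (13, 5, -21)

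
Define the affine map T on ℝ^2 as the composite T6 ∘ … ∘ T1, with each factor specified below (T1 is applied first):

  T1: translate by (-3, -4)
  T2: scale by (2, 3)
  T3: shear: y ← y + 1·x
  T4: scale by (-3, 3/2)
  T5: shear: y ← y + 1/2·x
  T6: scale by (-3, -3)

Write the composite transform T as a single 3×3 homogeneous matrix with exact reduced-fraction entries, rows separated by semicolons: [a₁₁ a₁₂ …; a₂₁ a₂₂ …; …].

T = [18 0 -54; 0 -27/2 54; 0 0 1]

T1 = [1 0 -3; 0 1 -4; 0 0 1]
T2·T1 = [2 0 -6; 0 3 -12; 0 0 1]
T3·…·T1 = [2 0 -6; 2 3 -18; 0 0 1]
T4·…·T1 = [-6 0 18; 3 9/2 -27; 0 0 1]
T5·…·T1 = [-6 0 18; 0 9/2 -18; 0 0 1]
T6·…·T1 = [18 0 -54; 0 -27/2 54; 0 0 1]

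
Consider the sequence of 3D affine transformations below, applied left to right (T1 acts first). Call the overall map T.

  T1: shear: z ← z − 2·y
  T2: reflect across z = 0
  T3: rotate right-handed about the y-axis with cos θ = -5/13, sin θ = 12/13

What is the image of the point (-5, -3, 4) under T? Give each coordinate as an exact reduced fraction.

T1 shear: z ← z − 2·y: (-5, -3, 4) → (-5, -3, 10)
T2 reflect across z = 0: (-5, -3, 10) → (-5, -3, -10)
T3 rotate right-handed about the y-axis with cos θ = -5/13, sin θ = 12/13: (-5, -3, -10) → (-95/13, -3, 110/13)

T(p) = (-95/13, -3, 110/13)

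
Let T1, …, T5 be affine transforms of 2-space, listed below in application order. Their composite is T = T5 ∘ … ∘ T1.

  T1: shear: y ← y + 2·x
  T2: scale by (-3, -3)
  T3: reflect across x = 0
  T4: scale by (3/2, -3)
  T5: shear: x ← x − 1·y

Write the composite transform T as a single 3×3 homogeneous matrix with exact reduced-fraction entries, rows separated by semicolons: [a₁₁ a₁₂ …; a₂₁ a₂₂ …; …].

T1 = [1 0 0; 2 1 0; 0 0 1]
T2·T1 = [-3 0 0; -6 -3 0; 0 0 1]
T3·…·T1 = [3 0 0; -6 -3 0; 0 0 1]
T4·…·T1 = [9/2 0 0; 18 9 0; 0 0 1]
T5·…·T1 = [-27/2 -9 0; 18 9 0; 0 0 1]

T = [-27/2 -9 0; 18 9 0; 0 0 1]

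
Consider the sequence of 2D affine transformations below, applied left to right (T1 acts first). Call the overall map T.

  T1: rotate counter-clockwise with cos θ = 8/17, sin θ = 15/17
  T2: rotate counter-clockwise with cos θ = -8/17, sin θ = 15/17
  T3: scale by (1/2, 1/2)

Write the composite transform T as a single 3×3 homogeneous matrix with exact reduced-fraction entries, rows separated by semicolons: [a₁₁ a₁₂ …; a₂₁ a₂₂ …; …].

T = [-1/2 0 0; 0 -1/2 0; 0 0 1]

T1 = [8/17 -15/17 0; 15/17 8/17 0; 0 0 1]
T2·T1 = [-1 0 0; 0 -1 0; 0 0 1]
T3·…·T1 = [-1/2 0 0; 0 -1/2 0; 0 0 1]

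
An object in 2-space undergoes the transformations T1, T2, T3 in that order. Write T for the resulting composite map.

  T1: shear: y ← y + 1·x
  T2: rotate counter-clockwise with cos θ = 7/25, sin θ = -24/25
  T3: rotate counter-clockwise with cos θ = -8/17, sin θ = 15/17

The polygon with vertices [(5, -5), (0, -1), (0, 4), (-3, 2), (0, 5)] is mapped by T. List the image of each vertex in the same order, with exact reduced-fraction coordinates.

image vertices: (304/85, 297/85), (297/425, -304/425), (-1188/425, 1216/425), (-123/85, -239/85), (-297/85, 304/85)

T1 shear: y ← y + 1·x: (5, -5) → (5, 0); (0, -1) → (0, -1); (0, 4) → (0, 4); (-3, 2) → (-3, -1); (0, 5) → (0, 5)
T2 rotate counter-clockwise with cos θ = 7/25, sin θ = -24/25: (5, 0) → (7/5, -24/5); (0, -1) → (-24/25, -7/25); (0, 4) → (96/25, 28/25); (-3, -1) → (-9/5, 13/5); (0, 5) → (24/5, 7/5)
T3 rotate counter-clockwise with cos θ = -8/17, sin θ = 15/17: (7/5, -24/5) → (304/85, 297/85); (-24/25, -7/25) → (297/425, -304/425); (96/25, 28/25) → (-1188/425, 1216/425); (-9/5, 13/5) → (-123/85, -239/85); (24/5, 7/5) → (-297/85, 304/85)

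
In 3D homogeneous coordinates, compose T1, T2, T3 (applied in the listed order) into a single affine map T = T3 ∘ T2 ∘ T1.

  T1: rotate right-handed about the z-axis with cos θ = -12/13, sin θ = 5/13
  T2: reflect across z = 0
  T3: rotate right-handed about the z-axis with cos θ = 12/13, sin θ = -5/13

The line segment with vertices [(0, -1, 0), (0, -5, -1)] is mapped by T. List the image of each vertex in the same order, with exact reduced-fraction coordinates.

image vertices: (120/169, 119/169, 0), (600/169, 595/169, 1)

T1 rotate right-handed about the z-axis with cos θ = -12/13, sin θ = 5/13: (0, -1, 0) → (5/13, 12/13, 0); (0, -5, -1) → (25/13, 60/13, -1)
T2 reflect across z = 0: (5/13, 12/13, 0) → (5/13, 12/13, 0); (25/13, 60/13, -1) → (25/13, 60/13, 1)
T3 rotate right-handed about the z-axis with cos θ = 12/13, sin θ = -5/13: (5/13, 12/13, 0) → (120/169, 119/169, 0); (25/13, 60/13, 1) → (600/169, 595/169, 1)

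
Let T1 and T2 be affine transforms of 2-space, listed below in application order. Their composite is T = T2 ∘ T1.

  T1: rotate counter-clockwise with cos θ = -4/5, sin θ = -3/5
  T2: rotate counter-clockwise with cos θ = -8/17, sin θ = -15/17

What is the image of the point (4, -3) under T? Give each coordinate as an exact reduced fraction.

T1 rotate counter-clockwise with cos θ = -4/5, sin θ = -3/5: (4, -3) → (-5, 0)
T2 rotate counter-clockwise with cos θ = -8/17, sin θ = -15/17: (-5, 0) → (40/17, 75/17)

T(p) = (40/17, 75/17)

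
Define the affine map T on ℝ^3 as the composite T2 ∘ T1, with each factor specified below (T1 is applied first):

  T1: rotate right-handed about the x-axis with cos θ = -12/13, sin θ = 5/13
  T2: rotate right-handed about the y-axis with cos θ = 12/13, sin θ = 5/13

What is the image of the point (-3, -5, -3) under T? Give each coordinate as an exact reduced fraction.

T(p) = (-413/169, 75/13, 327/169)

T1 rotate right-handed about the x-axis with cos θ = -12/13, sin θ = 5/13: (-3, -5, -3) → (-3, 75/13, 11/13)
T2 rotate right-handed about the y-axis with cos θ = 12/13, sin θ = 5/13: (-3, 75/13, 11/13) → (-413/169, 75/13, 327/169)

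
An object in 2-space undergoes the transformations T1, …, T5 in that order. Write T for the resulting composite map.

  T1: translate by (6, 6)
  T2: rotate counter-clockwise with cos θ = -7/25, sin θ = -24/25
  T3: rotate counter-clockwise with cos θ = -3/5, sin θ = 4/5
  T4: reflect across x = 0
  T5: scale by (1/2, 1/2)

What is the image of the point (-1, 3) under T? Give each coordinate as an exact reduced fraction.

T1 translate by (6, 6): (-1, 3) → (5, 9)
T2 rotate counter-clockwise with cos θ = -7/25, sin θ = -24/25: (5, 9) → (181/25, -183/25)
T3 rotate counter-clockwise with cos θ = -3/5, sin θ = 4/5: (181/25, -183/25) → (189/125, 1273/125)
T4 reflect across x = 0: (189/125, 1273/125) → (-189/125, 1273/125)
T5 scale by (1/2, 1/2): (-189/125, 1273/125) → (-189/250, 1273/250)

T(p) = (-189/250, 1273/250)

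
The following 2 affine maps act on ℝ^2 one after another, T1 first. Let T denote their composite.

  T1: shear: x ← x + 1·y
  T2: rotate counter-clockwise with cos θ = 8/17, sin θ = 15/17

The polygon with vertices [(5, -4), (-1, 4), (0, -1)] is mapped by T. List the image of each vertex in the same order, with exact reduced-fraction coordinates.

image vertices: (4, -1), (-36/17, 77/17), (7/17, -23/17)

T1 shear: x ← x + 1·y: (5, -4) → (1, -4); (-1, 4) → (3, 4); (0, -1) → (-1, -1)
T2 rotate counter-clockwise with cos θ = 8/17, sin θ = 15/17: (1, -4) → (4, -1); (3, 4) → (-36/17, 77/17); (-1, -1) → (7/17, -23/17)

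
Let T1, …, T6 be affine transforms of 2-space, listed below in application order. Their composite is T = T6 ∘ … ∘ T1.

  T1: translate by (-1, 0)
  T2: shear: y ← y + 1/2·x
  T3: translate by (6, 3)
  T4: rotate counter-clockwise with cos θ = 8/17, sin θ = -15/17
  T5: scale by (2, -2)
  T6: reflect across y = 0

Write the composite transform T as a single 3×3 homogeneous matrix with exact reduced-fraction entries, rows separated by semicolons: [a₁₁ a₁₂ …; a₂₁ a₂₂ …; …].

T = [31/17 30/17 155/17; -22/17 16/17 -110/17; 0 0 1]

T1 = [1 0 -1; 0 1 0; 0 0 1]
T2·T1 = [1 0 -1; 1/2 1 -1/2; 0 0 1]
T3·…·T1 = [1 0 5; 1/2 1 5/2; 0 0 1]
T4·…·T1 = [31/34 15/17 155/34; -11/17 8/17 -55/17; 0 0 1]
T5·…·T1 = [31/17 30/17 155/17; 22/17 -16/17 110/17; 0 0 1]
T6·…·T1 = [31/17 30/17 155/17; -22/17 16/17 -110/17; 0 0 1]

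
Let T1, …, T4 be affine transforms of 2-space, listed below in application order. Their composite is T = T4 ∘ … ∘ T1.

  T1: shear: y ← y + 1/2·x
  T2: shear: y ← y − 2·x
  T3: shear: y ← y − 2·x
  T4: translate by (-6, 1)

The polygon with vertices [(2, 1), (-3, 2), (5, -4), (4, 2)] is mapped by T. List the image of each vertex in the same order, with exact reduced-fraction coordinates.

image vertices: (-4, -5), (-9, 27/2), (-1, -41/2), (-2, -11)

T1 shear: y ← y + 1/2·x: (2, 1) → (2, 2); (-3, 2) → (-3, 1/2); (5, -4) → (5, -3/2); (4, 2) → (4, 4)
T2 shear: y ← y − 2·x: (2, 2) → (2, -2); (-3, 1/2) → (-3, 13/2); (5, -3/2) → (5, -23/2); (4, 4) → (4, -4)
T3 shear: y ← y − 2·x: (2, -2) → (2, -6); (-3, 13/2) → (-3, 25/2); (5, -23/2) → (5, -43/2); (4, -4) → (4, -12)
T4 translate by (-6, 1): (2, -6) → (-4, -5); (-3, 25/2) → (-9, 27/2); (5, -43/2) → (-1, -41/2); (4, -12) → (-2, -11)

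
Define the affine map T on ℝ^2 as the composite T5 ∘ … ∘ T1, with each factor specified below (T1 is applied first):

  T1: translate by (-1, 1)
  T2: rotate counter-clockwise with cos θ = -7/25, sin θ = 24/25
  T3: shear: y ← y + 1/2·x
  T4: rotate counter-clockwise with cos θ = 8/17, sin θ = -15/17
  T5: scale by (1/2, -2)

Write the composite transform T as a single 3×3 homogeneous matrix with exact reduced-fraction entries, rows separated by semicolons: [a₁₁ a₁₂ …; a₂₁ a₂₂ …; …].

T1 = [1 0 -1; 0 1 1; 0 0 1]
T2·T1 = [-7/25 -24/25 -17/25; 24/25 -7/25 -31/25; 0 0 1]
T3·…·T1 = [-7/25 -24/25 -17/25; 41/50 -19/25 -79/50; 0 0 1]
T4·…·T1 = [503/850 -477/425 -1457/850; 269/425 208/425 -61/425; 0 0 1]
T5·…·T1 = [503/1700 -477/850 -1457/1700; -538/425 -416/425 122/425; 0 0 1]

T = [503/1700 -477/850 -1457/1700; -538/425 -416/425 122/425; 0 0 1]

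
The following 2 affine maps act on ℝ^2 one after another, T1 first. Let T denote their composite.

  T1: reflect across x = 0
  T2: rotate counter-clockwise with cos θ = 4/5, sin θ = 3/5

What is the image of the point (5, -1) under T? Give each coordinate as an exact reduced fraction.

T(p) = (-17/5, -19/5)

T1 reflect across x = 0: (5, -1) → (-5, -1)
T2 rotate counter-clockwise with cos θ = 4/5, sin θ = 3/5: (-5, -1) → (-17/5, -19/5)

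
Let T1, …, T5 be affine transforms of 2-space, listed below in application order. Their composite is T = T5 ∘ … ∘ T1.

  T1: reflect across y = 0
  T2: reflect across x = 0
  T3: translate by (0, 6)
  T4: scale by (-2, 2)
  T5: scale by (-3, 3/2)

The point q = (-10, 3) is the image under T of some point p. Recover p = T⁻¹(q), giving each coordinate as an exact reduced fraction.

p = (5/3, 5)

T1 = [1 0 0; 0 -1 0; 0 0 1]
T2·T1 = [-1 0 0; 0 -1 0; 0 0 1]
T3·…·T1 = [-1 0 0; 0 -1 6; 0 0 1]
T4·…·T1 = [2 0 0; 0 -2 12; 0 0 1]
T5·…·T1 = [-6 0 0; 0 -3 18; 0 0 1]
det M = 18; M⁻¹ = [-1/6 0 0; 0 -1/3 6; 0 0 1]
M⁻¹ · (-10, 3)ᵀ = (5/3, 5)ᵀ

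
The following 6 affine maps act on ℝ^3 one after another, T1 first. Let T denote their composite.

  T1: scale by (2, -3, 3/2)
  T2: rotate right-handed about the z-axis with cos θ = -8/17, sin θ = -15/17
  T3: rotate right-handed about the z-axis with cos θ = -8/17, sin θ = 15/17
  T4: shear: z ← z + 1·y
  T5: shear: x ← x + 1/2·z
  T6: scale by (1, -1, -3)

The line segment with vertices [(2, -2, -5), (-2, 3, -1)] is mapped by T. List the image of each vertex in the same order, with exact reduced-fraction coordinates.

T1 scale by (2, -3, 3/2): (2, -2, -5) → (4, 6, -15/2); (-2, 3, -1) → (-4, -9, -3/2)
T2 rotate right-handed about the z-axis with cos θ = -8/17, sin θ = -15/17: (4, 6, -15/2) → (58/17, -108/17, -15/2); (-4, -9, -3/2) → (-103/17, 132/17, -3/2)
T3 rotate right-handed about the z-axis with cos θ = -8/17, sin θ = 15/17: (58/17, -108/17, -15/2) → (4, 6, -15/2); (-103/17, 132/17, -3/2) → (-4, -9, -3/2)
T4 shear: z ← z + 1·y: (4, 6, -15/2) → (4, 6, -3/2); (-4, -9, -3/2) → (-4, -9, -21/2)
T5 shear: x ← x + 1/2·z: (4, 6, -3/2) → (13/4, 6, -3/2); (-4, -9, -21/2) → (-37/4, -9, -21/2)
T6 scale by (1, -1, -3): (13/4, 6, -3/2) → (13/4, -6, 9/2); (-37/4, -9, -21/2) → (-37/4, 9, 63/2)

image vertices: (13/4, -6, 9/2), (-37/4, 9, 63/2)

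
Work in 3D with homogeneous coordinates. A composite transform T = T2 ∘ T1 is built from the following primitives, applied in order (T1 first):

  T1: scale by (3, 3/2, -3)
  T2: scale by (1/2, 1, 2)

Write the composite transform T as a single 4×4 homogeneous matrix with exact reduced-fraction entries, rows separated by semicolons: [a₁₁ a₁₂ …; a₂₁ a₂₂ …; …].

T1 = [3 0 0 0; 0 3/2 0 0; 0 0 -3 0; 0 0 0 1]
T2·T1 = [3/2 0 0 0; 0 3/2 0 0; 0 0 -6 0; 0 0 0 1]

T = [3/2 0 0 0; 0 3/2 0 0; 0 0 -6 0; 0 0 0 1]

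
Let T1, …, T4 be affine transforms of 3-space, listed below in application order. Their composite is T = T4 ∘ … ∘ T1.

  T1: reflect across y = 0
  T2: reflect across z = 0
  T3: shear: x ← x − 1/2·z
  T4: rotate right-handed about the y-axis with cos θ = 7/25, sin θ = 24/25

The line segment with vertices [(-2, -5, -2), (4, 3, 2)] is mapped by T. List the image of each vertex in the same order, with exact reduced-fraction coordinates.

T1 reflect across y = 0: (-2, -5, -2) → (-2, 5, -2); (4, 3, 2) → (4, -3, 2)
T2 reflect across z = 0: (-2, 5, -2) → (-2, 5, 2); (4, -3, 2) → (4, -3, -2)
T3 shear: x ← x − 1/2·z: (-2, 5, 2) → (-3, 5, 2); (4, -3, -2) → (5, -3, -2)
T4 rotate right-handed about the y-axis with cos θ = 7/25, sin θ = 24/25: (-3, 5, 2) → (27/25, 5, 86/25); (5, -3, -2) → (-13/25, -3, -134/25)

image vertices: (27/25, 5, 86/25), (-13/25, -3, -134/25)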